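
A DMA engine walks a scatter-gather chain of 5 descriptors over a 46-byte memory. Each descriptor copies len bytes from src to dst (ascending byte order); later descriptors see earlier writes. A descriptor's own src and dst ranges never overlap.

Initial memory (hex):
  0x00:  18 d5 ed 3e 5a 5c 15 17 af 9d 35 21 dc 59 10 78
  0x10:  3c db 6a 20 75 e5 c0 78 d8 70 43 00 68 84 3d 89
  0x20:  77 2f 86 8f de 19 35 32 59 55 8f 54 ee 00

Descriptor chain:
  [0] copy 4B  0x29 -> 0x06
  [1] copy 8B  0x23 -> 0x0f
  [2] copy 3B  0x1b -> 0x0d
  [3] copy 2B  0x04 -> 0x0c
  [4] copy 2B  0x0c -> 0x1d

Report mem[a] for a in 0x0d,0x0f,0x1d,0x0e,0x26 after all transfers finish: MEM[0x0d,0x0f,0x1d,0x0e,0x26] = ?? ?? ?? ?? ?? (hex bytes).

MEM[0x0d,0x0f,0x1d,0x0e,0x26] = 5c 84 5a 68 35

D0: mem[0x06..0x09] <- [55 8f 54 ee]
D1: mem[0x0f..0x16] <- [8f de 19 35 32 59 55 8f]
D2: mem[0x0d..0x0f] <- [00 68 84]
D3: mem[0x0c..0x0d] <- [5a 5c]
D4: mem[0x1d..0x1e] <- [5a 5c]
query mem[0x0d]=0x5c, mem[0x0f]=0x84, mem[0x1d]=0x5a, mem[0x0e]=0x68, mem[0x26]=0x35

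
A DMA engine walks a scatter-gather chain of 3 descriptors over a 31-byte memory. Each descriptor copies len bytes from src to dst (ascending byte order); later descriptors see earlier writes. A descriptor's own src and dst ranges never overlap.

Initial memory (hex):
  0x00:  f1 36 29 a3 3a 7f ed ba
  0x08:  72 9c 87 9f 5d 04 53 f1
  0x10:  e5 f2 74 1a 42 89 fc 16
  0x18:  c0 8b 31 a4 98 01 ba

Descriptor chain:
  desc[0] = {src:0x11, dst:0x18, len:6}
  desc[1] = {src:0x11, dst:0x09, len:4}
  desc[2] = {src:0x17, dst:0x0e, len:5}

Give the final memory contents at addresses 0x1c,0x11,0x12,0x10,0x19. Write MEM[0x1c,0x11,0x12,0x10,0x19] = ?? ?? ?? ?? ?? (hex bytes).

MEM[0x1c,0x11,0x12,0x10,0x19] = 89 1a 42 74 74

D0: mem[0x18..0x1d] <- [f2 74 1a 42 89 fc]
D1: mem[0x09..0x0c] <- [f2 74 1a 42]
D2: mem[0x0e..0x12] <- [16 f2 74 1a 42]
query mem[0x1c]=0x89, mem[0x11]=0x1a, mem[0x12]=0x42, mem[0x10]=0x74, mem[0x19]=0x74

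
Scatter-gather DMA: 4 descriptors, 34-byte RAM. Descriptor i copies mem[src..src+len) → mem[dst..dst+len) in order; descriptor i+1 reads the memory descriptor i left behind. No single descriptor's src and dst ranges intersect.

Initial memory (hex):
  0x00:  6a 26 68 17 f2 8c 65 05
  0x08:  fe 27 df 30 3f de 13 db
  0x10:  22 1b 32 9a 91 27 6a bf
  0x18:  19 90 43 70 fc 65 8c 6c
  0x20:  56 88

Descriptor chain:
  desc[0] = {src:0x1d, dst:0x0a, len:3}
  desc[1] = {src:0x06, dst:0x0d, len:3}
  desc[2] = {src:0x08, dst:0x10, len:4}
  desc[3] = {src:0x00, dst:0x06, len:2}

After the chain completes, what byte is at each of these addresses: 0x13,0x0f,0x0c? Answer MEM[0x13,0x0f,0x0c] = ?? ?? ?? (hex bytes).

[0] 0x1d->0x0a len=3 : 65 8c 6c
[1] 0x06->0x0d len=3 : 65 05 fe
[2] 0x08->0x10 len=4 : fe 27 65 8c
[3] 0x00->0x06 len=2 : 6a 26
query mem[0x13]=0x8c, mem[0x0f]=0xfe, mem[0x0c]=0x6c

MEM[0x13,0x0f,0x0c] = 8c fe 6c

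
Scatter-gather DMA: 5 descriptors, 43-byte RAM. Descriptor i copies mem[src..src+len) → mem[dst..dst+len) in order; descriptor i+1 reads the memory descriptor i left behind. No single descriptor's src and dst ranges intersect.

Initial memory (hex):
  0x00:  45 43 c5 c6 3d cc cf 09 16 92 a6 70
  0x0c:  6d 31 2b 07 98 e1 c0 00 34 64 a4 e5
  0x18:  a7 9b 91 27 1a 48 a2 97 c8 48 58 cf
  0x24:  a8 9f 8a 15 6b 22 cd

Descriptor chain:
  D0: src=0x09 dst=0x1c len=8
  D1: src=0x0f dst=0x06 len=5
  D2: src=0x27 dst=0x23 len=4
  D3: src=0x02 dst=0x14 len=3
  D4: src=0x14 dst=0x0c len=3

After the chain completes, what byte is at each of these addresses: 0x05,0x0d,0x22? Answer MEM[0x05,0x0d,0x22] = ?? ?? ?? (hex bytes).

MEM[0x05,0x0d,0x22] = cc c6 07

[0] 0x09->0x1c len=8 : 92 a6 70 6d 31 2b 07 98
[1] 0x0f->0x06 len=5 : 07 98 e1 c0 00
[2] 0x27->0x23 len=4 : 15 6b 22 cd
[3] 0x02->0x14 len=3 : c5 c6 3d
[4] 0x14->0x0c len=3 : c5 c6 3d
query mem[0x05]=0xcc, mem[0x0d]=0xc6, mem[0x22]=0x07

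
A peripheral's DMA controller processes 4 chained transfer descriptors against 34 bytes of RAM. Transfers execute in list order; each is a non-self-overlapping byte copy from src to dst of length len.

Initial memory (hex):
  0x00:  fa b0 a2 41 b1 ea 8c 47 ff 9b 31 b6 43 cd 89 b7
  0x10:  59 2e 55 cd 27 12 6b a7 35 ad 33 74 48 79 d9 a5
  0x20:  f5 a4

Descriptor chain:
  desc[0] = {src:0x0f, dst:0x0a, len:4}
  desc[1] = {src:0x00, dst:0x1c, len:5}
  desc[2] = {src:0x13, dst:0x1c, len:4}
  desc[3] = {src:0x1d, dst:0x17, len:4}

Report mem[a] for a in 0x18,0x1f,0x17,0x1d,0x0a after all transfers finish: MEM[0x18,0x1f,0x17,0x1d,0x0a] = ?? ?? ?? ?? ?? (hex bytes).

[0] 0x0f->0x0a len=4 : b7 59 2e 55
[1] 0x00->0x1c len=5 : fa b0 a2 41 b1
[2] 0x13->0x1c len=4 : cd 27 12 6b
[3] 0x1d->0x17 len=4 : 27 12 6b b1
query mem[0x18]=0x12, mem[0x1f]=0x6b, mem[0x17]=0x27, mem[0x1d]=0x27, mem[0x0a]=0xb7

MEM[0x18,0x1f,0x17,0x1d,0x0a] = 12 6b 27 27 b7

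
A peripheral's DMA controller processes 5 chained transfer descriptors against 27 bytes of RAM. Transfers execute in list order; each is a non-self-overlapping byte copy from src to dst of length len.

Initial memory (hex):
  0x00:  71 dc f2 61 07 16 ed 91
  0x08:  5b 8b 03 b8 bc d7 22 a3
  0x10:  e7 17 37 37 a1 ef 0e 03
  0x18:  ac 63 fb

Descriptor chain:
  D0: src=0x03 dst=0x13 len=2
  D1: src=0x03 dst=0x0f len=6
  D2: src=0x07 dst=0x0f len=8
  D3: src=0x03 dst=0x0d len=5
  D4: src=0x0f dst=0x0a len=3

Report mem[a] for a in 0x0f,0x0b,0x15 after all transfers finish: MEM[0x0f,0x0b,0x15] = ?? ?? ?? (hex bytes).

#0 dst[0x13+2] := {0x61,0x07}
#1 dst[0x0f+6] := {0x61,0x07,0x16,0xed,0x91,0x5b}
#2 dst[0x0f+8] := {0x91,0x5b,0x8b,0x03,0xb8,0xbc,0xd7,0x22}
#3 dst[0x0d+5] := {0x61,0x07,0x16,0xed,0x91}
#4 dst[0x0a+3] := {0x16,0xed,0x91}
query mem[0x0f]=0x16, mem[0x0b]=0xed, mem[0x15]=0xd7

MEM[0x0f,0x0b,0x15] = 16 ed d7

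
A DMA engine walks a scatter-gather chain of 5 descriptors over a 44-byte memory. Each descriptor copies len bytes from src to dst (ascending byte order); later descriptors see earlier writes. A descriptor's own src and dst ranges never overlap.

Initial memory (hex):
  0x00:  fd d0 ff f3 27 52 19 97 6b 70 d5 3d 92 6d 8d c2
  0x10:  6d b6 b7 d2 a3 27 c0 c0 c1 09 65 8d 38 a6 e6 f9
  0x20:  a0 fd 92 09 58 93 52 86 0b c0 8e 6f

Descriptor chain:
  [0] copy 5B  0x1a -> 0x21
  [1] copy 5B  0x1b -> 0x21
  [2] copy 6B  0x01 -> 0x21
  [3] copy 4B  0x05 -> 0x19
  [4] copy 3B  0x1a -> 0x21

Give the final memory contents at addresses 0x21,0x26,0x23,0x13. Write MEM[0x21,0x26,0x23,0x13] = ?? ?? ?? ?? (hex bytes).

[0] 0x1a->0x21 len=5 : 65 8d 38 a6 e6
[1] 0x1b->0x21 len=5 : 8d 38 a6 e6 f9
[2] 0x01->0x21 len=6 : d0 ff f3 27 52 19
[3] 0x05->0x19 len=4 : 52 19 97 6b
[4] 0x1a->0x21 len=3 : 19 97 6b
query mem[0x21]=0x19, mem[0x26]=0x19, mem[0x23]=0x6b, mem[0x13]=0xd2

MEM[0x21,0x26,0x23,0x13] = 19 19 6b d2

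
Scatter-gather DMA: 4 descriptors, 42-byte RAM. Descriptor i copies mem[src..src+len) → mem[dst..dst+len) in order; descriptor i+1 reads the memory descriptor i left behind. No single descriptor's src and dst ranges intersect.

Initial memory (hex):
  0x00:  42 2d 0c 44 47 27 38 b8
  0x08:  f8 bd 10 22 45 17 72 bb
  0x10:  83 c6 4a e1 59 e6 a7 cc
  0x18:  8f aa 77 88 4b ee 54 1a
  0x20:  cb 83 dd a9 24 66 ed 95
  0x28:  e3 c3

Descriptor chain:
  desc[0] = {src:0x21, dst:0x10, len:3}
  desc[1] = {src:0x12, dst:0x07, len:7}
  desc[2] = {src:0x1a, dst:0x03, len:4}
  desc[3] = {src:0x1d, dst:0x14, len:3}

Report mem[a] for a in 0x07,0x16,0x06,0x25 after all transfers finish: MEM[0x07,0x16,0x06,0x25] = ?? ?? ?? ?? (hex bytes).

[0] 0x21->0x10 len=3 : 83 dd a9
[1] 0x12->0x07 len=7 : a9 e1 59 e6 a7 cc 8f
[2] 0x1a->0x03 len=4 : 77 88 4b ee
[3] 0x1d->0x14 len=3 : ee 54 1a
query mem[0x07]=0xa9, mem[0x16]=0x1a, mem[0x06]=0xee, mem[0x25]=0x66

MEM[0x07,0x16,0x06,0x25] = a9 1a ee 66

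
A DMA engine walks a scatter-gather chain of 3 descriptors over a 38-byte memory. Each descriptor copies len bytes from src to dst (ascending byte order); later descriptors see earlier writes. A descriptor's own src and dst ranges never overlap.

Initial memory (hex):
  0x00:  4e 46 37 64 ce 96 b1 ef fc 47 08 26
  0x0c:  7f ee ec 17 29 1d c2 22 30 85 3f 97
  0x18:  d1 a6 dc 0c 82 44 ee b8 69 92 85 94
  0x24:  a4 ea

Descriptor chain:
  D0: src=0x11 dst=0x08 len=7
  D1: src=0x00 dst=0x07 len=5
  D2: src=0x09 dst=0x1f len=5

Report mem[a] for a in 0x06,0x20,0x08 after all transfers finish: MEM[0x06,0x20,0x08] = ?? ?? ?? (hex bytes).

MEM[0x06,0x20,0x08] = b1 64 46

D0: mem[0x08..0x0e] <- [1d c2 22 30 85 3f 97]
D1: mem[0x07..0x0b] <- [4e 46 37 64 ce]
D2: mem[0x1f..0x23] <- [37 64 ce 85 3f]
query mem[0x06]=0xb1, mem[0x20]=0x64, mem[0x08]=0x46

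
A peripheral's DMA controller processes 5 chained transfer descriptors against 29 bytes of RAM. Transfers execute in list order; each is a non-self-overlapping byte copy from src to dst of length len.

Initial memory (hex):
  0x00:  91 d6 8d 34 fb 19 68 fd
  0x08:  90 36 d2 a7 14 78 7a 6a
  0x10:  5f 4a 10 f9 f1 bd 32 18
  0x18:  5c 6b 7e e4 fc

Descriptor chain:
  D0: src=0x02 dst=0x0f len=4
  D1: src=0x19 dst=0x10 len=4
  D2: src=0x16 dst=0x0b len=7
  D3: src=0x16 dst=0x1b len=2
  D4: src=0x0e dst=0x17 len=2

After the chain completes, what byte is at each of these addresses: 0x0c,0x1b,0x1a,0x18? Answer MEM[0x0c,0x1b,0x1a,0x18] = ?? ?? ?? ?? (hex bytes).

  after D0: wrote 4B at 0x0f = 8d34fb19
  after D1: wrote 4B at 0x10 = 6b7ee4fc
  after D2: wrote 7B at 0x0b = 32185c6b7ee4fc
  after D3: wrote 2B at 0x1b = 3218
  after D4: wrote 2B at 0x17 = 6b7e
query mem[0x0c]=0x18, mem[0x1b]=0x32, mem[0x1a]=0x7e, mem[0x18]=0x7e

MEM[0x0c,0x1b,0x1a,0x18] = 18 32 7e 7e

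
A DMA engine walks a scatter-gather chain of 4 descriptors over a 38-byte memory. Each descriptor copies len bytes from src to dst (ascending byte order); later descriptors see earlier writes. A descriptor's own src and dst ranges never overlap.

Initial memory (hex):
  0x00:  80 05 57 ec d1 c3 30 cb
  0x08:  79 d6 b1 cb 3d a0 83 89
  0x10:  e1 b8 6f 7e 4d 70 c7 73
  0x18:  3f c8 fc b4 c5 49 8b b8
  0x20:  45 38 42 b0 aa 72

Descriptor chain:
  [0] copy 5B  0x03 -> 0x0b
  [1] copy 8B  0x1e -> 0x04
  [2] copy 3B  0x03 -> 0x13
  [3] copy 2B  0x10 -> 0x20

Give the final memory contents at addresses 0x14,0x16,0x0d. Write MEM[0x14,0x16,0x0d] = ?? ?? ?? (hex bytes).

#0 dst[0x0b+5] := {0xec,0xd1,0xc3,0x30,0xcb}
#1 dst[0x04+8] := {0x8b,0xb8,0x45,0x38,0x42,0xb0,0xaa,0x72}
#2 dst[0x13+3] := {0xec,0x8b,0xb8}
#3 dst[0x20+2] := {0xe1,0xb8}
query mem[0x14]=0x8b, mem[0x16]=0xc7, mem[0x0d]=0xc3

MEM[0x14,0x16,0x0d] = 8b c7 c3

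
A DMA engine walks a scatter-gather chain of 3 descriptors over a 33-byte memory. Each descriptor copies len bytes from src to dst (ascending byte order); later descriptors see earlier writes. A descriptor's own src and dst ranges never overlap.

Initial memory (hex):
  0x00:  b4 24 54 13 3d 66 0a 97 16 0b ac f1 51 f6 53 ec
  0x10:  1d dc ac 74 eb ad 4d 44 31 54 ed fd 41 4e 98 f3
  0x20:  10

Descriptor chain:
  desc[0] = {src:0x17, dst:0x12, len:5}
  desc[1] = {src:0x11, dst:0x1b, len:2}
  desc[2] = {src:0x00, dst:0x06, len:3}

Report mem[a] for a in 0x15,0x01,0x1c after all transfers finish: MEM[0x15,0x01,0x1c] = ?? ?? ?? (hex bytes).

MEM[0x15,0x01,0x1c] = ed 24 44

[0] 0x17->0x12 len=5 : 44 31 54 ed fd
[1] 0x11->0x1b len=2 : dc 44
[2] 0x00->0x06 len=3 : b4 24 54
query mem[0x15]=0xed, mem[0x01]=0x24, mem[0x1c]=0x44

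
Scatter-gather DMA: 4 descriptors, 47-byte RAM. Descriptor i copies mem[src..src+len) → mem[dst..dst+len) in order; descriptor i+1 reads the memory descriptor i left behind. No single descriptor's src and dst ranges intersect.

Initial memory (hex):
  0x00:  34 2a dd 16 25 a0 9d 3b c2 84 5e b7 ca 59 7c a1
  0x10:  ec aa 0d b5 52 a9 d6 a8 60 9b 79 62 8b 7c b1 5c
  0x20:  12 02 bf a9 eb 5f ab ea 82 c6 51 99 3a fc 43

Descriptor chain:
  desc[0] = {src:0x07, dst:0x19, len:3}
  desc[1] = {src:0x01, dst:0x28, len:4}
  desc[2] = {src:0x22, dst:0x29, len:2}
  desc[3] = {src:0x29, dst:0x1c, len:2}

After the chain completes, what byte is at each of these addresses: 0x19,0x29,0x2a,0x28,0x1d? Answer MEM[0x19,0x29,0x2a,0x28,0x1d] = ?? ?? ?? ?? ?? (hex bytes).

#0 dst[0x19+3] := {0x3b,0xc2,0x84}
#1 dst[0x28+4] := {0x2a,0xdd,0x16,0x25}
#2 dst[0x29+2] := {0xbf,0xa9}
#3 dst[0x1c+2] := {0xbf,0xa9}
query mem[0x19]=0x3b, mem[0x29]=0xbf, mem[0x2a]=0xa9, mem[0x28]=0x2a, mem[0x1d]=0xa9

MEM[0x19,0x29,0x2a,0x28,0x1d] = 3b bf a9 2a a9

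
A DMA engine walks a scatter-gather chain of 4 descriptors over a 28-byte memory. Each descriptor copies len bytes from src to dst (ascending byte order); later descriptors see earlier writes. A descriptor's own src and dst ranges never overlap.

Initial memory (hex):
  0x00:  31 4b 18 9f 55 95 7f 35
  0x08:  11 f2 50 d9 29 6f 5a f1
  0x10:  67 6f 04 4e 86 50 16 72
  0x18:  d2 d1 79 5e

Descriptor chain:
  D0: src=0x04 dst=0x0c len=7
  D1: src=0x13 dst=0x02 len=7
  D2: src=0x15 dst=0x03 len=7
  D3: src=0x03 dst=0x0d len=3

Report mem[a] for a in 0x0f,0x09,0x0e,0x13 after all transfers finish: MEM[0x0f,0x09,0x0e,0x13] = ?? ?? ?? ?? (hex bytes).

D0: mem[0x0c..0x12] <- [55 95 7f 35 11 f2 50]
D1: mem[0x02..0x08] <- [4e 86 50 16 72 d2 d1]
D2: mem[0x03..0x09] <- [50 16 72 d2 d1 79 5e]
D3: mem[0x0d..0x0f] <- [50 16 72]
query mem[0x0f]=0x72, mem[0x09]=0x5e, mem[0x0e]=0x16, mem[0x13]=0x4e

MEM[0x0f,0x09,0x0e,0x13] = 72 5e 16 4e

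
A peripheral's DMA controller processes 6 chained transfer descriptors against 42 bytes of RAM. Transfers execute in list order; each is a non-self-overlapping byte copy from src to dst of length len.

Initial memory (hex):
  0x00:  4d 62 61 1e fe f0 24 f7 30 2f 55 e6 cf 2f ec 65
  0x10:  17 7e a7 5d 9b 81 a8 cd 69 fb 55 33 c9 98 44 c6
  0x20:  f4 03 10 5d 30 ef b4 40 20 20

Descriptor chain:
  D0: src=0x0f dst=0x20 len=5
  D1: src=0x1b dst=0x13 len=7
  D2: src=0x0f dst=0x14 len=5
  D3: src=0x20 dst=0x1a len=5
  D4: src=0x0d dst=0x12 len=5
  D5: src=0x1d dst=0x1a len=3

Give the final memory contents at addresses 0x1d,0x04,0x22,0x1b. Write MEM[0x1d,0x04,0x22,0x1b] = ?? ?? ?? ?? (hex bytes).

MEM[0x1d,0x04,0x22,0x1b] = a7 fe 7e 5d

[0] 0x0f->0x20 len=5 : 65 17 7e a7 5d
[1] 0x1b->0x13 len=7 : 33 c9 98 44 c6 65 17
[2] 0x0f->0x14 len=5 : 65 17 7e a7 33
[3] 0x20->0x1a len=5 : 65 17 7e a7 5d
[4] 0x0d->0x12 len=5 : 2f ec 65 17 7e
[5] 0x1d->0x1a len=3 : a7 5d c6
query mem[0x1d]=0xa7, mem[0x04]=0xfe, mem[0x22]=0x7e, mem[0x1b]=0x5d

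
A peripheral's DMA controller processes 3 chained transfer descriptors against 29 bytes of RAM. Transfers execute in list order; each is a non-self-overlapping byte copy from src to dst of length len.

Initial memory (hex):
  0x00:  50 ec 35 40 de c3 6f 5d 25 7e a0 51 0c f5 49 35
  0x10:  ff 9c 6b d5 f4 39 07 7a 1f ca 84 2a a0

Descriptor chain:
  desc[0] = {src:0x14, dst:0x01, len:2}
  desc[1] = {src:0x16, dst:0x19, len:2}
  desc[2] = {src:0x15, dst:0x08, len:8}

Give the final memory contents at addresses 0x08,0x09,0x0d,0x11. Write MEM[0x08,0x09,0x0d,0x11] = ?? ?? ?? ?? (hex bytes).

[0] 0x14->0x01 len=2 : f4 39
[1] 0x16->0x19 len=2 : 07 7a
[2] 0x15->0x08 len=8 : 39 07 7a 1f 07 7a 2a a0
query mem[0x08]=0x39, mem[0x09]=0x07, mem[0x0d]=0x7a, mem[0x11]=0x9c

MEM[0x08,0x09,0x0d,0x11] = 39 07 7a 9c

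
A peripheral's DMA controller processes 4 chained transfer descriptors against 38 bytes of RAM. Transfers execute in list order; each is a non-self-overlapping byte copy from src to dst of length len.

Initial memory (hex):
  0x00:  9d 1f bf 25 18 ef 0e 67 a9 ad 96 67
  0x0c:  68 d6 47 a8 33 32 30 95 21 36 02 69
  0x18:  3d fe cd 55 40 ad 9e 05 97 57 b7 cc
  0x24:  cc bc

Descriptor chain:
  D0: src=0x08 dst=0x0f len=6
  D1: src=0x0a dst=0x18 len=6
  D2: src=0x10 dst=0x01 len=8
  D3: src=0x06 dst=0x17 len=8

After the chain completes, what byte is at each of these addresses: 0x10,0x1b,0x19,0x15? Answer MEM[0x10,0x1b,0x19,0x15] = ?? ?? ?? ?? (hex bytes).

MEM[0x10,0x1b,0x19,0x15] = ad 96 69 36

  after D0: wrote 6B at 0x0f = a9ad966768d6
  after D1: wrote 6B at 0x18 = 966768d647a9
  after D2: wrote 8B at 0x01 = ad966768d6360269
  after D3: wrote 8B at 0x17 = 360269ad966768d6
query mem[0x10]=0xad, mem[0x1b]=0x96, mem[0x19]=0x69, mem[0x15]=0x36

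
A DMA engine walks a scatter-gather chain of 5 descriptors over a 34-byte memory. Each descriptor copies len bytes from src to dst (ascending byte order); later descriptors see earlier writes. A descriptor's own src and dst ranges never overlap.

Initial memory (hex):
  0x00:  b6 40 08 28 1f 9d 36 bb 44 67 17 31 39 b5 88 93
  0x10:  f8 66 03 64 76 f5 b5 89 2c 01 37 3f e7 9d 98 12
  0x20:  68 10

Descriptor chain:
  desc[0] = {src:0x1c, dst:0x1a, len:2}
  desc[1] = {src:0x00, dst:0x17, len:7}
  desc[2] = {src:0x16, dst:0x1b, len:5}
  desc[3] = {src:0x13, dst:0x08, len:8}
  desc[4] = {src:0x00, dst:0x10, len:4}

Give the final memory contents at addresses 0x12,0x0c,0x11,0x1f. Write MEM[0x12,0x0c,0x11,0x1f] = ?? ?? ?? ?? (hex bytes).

MEM[0x12,0x0c,0x11,0x1f] = 08 b6 40 28

  after D0: wrote 2B at 0x1a = e79d
  after D1: wrote 7B at 0x17 = b64008281f9d36
  after D2: wrote 5B at 0x1b = b5b6400828
  after D3: wrote 8B at 0x08 = 6476f5b5b6400828
  after D4: wrote 4B at 0x10 = b6400828
query mem[0x12]=0x08, mem[0x0c]=0xb6, mem[0x11]=0x40, mem[0x1f]=0x28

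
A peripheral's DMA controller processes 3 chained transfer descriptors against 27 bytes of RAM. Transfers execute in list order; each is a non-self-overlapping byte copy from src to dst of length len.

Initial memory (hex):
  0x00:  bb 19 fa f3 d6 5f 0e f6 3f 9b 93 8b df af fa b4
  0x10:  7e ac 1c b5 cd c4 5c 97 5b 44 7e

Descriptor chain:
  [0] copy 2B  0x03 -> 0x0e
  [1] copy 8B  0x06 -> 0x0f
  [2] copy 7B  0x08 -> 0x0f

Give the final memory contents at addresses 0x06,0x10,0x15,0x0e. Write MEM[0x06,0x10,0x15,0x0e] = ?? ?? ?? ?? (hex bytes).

[0] 0x03->0x0e len=2 : f3 d6
[1] 0x06->0x0f len=8 : 0e f6 3f 9b 93 8b df af
[2] 0x08->0x0f len=7 : 3f 9b 93 8b df af f3
query mem[0x06]=0x0e, mem[0x10]=0x9b, mem[0x15]=0xf3, mem[0x0e]=0xf3

MEM[0x06,0x10,0x15,0x0e] = 0e 9b f3 f3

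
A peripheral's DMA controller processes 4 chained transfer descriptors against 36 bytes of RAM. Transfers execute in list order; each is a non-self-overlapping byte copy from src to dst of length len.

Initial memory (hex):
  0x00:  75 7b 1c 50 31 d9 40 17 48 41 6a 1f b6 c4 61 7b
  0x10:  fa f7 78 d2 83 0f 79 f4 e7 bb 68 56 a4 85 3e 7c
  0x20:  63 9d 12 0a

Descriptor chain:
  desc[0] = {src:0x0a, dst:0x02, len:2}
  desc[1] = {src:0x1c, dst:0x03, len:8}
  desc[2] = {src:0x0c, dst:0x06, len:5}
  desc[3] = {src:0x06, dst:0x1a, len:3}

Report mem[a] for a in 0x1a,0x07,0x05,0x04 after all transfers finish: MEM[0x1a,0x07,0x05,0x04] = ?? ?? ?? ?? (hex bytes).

[0] 0x0a->0x02 len=2 : 6a 1f
[1] 0x1c->0x03 len=8 : a4 85 3e 7c 63 9d 12 0a
[2] 0x0c->0x06 len=5 : b6 c4 61 7b fa
[3] 0x06->0x1a len=3 : b6 c4 61
query mem[0x1a]=0xb6, mem[0x07]=0xc4, mem[0x05]=0x3e, mem[0x04]=0x85

MEM[0x1a,0x07,0x05,0x04] = b6 c4 3e 85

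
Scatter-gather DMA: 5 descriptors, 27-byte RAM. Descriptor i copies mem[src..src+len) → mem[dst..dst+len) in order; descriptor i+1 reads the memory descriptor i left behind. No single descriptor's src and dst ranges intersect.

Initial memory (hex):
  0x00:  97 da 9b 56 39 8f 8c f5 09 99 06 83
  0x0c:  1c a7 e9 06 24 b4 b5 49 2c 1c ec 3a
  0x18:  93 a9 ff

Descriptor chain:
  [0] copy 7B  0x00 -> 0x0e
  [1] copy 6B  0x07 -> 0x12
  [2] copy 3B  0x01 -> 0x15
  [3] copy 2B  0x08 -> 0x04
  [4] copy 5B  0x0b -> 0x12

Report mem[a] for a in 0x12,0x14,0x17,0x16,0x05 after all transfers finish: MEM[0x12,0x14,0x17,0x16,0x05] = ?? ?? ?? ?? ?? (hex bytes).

MEM[0x12,0x14,0x17,0x16,0x05] = 83 a7 56 da 99

#0 dst[0x0e+7] := {0x97,0xda,0x9b,0x56,0x39,0x8f,0x8c}
#1 dst[0x12+6] := {0xf5,0x09,0x99,0x06,0x83,0x1c}
#2 dst[0x15+3] := {0xda,0x9b,0x56}
#3 dst[0x04+2] := {0x09,0x99}
#4 dst[0x12+5] := {0x83,0x1c,0xa7,0x97,0xda}
query mem[0x12]=0x83, mem[0x14]=0xa7, mem[0x17]=0x56, mem[0x16]=0xda, mem[0x05]=0x99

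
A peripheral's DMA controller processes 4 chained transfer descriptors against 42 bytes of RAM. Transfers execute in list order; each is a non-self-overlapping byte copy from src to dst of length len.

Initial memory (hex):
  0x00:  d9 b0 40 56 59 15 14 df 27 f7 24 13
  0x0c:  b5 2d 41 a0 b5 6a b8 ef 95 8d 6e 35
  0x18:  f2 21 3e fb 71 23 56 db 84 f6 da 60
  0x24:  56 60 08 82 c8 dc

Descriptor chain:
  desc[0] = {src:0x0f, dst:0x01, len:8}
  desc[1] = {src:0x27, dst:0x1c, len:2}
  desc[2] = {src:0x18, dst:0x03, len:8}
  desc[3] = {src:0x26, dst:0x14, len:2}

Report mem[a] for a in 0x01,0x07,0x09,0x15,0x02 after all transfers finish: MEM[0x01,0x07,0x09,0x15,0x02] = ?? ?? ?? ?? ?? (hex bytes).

#0 dst[0x01+8] := {0xa0,0xb5,0x6a,0xb8,0xef,0x95,0x8d,0x6e}
#1 dst[0x1c+2] := {0x82,0xc8}
#2 dst[0x03+8] := {0xf2,0x21,0x3e,0xfb,0x82,0xc8,0x56,0xdb}
#3 dst[0x14+2] := {0x08,0x82}
query mem[0x01]=0xa0, mem[0x07]=0x82, mem[0x09]=0x56, mem[0x15]=0x82, mem[0x02]=0xb5

MEM[0x01,0x07,0x09,0x15,0x02] = a0 82 56 82 b5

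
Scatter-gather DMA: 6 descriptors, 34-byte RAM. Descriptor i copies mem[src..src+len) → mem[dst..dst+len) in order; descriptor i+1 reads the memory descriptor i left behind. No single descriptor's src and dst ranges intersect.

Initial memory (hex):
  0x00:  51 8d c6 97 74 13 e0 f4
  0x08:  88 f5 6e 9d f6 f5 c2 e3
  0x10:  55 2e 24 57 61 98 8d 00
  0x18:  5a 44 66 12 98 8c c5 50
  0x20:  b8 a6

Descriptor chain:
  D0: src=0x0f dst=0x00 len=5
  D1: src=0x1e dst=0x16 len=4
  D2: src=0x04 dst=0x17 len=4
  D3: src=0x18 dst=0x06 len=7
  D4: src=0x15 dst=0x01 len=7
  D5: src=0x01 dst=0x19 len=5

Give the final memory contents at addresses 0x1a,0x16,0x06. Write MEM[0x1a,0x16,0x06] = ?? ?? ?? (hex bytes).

D0: mem[0x00..0x04] <- [e3 55 2e 24 57]
D1: mem[0x16..0x19] <- [c5 50 b8 a6]
D2: mem[0x17..0x1a] <- [57 13 e0 f4]
D3: mem[0x06..0x0c] <- [13 e0 f4 12 98 8c c5]
D4: mem[0x01..0x07] <- [98 c5 57 13 e0 f4 12]
D5: mem[0x19..0x1d] <- [98 c5 57 13 e0]
query mem[0x1a]=0xc5, mem[0x16]=0xc5, mem[0x06]=0xf4

MEM[0x1a,0x16,0x06] = c5 c5 f4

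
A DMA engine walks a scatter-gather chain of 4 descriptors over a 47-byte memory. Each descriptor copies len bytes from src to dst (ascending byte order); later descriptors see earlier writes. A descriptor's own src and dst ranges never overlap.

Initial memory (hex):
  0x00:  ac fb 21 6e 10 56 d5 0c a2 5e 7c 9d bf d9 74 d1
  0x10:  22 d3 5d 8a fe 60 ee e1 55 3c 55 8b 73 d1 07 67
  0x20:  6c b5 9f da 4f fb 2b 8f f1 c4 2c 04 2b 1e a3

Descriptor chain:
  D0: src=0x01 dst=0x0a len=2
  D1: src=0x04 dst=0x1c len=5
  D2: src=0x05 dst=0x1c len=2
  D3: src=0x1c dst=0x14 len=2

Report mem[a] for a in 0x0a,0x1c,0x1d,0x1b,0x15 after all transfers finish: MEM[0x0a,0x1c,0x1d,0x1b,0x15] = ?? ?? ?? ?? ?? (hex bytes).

MEM[0x0a,0x1c,0x1d,0x1b,0x15] = fb 56 d5 8b d5

D0: mem[0x0a..0x0b] <- [fb 21]
D1: mem[0x1c..0x20] <- [10 56 d5 0c a2]
D2: mem[0x1c..0x1d] <- [56 d5]
D3: mem[0x14..0x15] <- [56 d5]
query mem[0x0a]=0xfb, mem[0x1c]=0x56, mem[0x1d]=0xd5, mem[0x1b]=0x8b, mem[0x15]=0xd5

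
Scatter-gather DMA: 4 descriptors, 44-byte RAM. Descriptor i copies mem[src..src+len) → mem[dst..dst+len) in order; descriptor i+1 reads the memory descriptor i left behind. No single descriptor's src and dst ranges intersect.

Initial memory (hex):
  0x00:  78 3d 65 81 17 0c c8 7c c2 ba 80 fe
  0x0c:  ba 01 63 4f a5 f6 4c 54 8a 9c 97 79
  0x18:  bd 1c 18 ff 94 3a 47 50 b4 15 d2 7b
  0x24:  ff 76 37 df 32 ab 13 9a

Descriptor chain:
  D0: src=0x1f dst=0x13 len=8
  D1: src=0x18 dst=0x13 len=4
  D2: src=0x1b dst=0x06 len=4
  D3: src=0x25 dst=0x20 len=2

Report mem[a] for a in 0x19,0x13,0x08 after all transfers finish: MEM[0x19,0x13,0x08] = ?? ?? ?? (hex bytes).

D0: mem[0x13..0x1a] <- [50 b4 15 d2 7b ff 76 37]
D1: mem[0x13..0x16] <- [ff 76 37 ff]
D2: mem[0x06..0x09] <- [ff 94 3a 47]
D3: mem[0x20..0x21] <- [76 37]
query mem[0x19]=0x76, mem[0x13]=0xff, mem[0x08]=0x3a

MEM[0x19,0x13,0x08] = 76 ff 3a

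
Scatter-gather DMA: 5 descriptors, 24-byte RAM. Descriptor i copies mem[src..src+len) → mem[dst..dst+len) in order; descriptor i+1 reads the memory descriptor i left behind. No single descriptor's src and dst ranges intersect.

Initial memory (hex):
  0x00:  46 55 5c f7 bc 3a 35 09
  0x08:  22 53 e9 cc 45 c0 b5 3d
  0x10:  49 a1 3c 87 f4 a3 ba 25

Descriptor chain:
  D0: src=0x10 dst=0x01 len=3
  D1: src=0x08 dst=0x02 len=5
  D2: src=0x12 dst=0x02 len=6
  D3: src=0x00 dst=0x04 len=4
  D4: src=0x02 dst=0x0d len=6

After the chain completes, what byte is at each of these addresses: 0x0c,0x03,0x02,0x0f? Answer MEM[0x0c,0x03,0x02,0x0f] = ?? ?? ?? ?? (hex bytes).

D0: mem[0x01..0x03] <- [49 a1 3c]
D1: mem[0x02..0x06] <- [22 53 e9 cc 45]
D2: mem[0x02..0x07] <- [3c 87 f4 a3 ba 25]
D3: mem[0x04..0x07] <- [46 49 3c 87]
D4: mem[0x0d..0x12] <- [3c 87 46 49 3c 87]
query mem[0x0c]=0x45, mem[0x03]=0x87, mem[0x02]=0x3c, mem[0x0f]=0x46

MEM[0x0c,0x03,0x02,0x0f] = 45 87 3c 46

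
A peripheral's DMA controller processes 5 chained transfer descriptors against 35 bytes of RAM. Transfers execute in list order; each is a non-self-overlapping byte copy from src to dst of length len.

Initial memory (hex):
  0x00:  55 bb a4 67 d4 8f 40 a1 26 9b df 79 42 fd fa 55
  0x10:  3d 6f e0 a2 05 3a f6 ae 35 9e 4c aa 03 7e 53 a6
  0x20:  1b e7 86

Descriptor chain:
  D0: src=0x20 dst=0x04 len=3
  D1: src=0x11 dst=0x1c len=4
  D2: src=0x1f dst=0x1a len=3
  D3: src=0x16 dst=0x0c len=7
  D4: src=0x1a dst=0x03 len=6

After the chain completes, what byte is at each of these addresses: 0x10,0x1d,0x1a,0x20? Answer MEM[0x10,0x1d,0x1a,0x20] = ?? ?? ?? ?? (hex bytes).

  after D0: wrote 3B at 0x04 = 1be786
  after D1: wrote 4B at 0x1c = 6fe0a205
  after D2: wrote 3B at 0x1a = 051be7
  after D3: wrote 7B at 0x0c = f6ae359e051be7
  after D4: wrote 6B at 0x03 = 051be7e0a205
query mem[0x10]=0x05, mem[0x1d]=0xe0, mem[0x1a]=0x05, mem[0x20]=0x1b

MEM[0x10,0x1d,0x1a,0x20] = 05 e0 05 1b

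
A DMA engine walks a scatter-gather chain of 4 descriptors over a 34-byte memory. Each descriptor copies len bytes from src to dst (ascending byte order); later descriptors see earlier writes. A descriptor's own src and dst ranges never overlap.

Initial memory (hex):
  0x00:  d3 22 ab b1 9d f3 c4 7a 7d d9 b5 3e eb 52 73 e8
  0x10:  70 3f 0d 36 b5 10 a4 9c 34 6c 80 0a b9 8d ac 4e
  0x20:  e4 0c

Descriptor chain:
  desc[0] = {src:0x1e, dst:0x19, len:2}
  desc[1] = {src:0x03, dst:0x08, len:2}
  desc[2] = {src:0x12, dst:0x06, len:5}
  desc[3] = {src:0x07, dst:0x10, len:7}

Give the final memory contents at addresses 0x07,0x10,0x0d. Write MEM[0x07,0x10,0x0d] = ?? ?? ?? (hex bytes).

#0 dst[0x19+2] := {0xac,0x4e}
#1 dst[0x08+2] := {0xb1,0x9d}
#2 dst[0x06+5] := {0x0d,0x36,0xb5,0x10,0xa4}
#3 dst[0x10+7] := {0x36,0xb5,0x10,0xa4,0x3e,0xeb,0x52}
query mem[0x07]=0x36, mem[0x10]=0x36, mem[0x0d]=0x52

MEM[0x07,0x10,0x0d] = 36 36 52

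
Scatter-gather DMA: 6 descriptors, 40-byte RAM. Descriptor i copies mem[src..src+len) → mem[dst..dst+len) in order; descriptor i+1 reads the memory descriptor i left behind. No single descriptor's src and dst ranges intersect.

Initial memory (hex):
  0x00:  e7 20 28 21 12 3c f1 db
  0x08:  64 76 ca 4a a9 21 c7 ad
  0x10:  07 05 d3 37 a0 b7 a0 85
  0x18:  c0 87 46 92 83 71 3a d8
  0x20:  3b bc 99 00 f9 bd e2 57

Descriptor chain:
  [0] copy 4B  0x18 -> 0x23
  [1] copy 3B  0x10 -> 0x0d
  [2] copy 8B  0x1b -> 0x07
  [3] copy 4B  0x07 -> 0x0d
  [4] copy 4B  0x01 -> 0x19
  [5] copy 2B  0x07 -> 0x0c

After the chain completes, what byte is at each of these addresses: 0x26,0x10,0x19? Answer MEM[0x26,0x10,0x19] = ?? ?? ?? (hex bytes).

MEM[0x26,0x10,0x19] = 92 3a 20

  after D0: wrote 4B at 0x23 = c0874692
  after D1: wrote 3B at 0x0d = 0705d3
  after D2: wrote 8B at 0x07 = 9283713ad83bbc99
  after D3: wrote 4B at 0x0d = 9283713a
  after D4: wrote 4B at 0x19 = 20282112
  after D5: wrote 2B at 0x0c = 9283
query mem[0x26]=0x92, mem[0x10]=0x3a, mem[0x19]=0x20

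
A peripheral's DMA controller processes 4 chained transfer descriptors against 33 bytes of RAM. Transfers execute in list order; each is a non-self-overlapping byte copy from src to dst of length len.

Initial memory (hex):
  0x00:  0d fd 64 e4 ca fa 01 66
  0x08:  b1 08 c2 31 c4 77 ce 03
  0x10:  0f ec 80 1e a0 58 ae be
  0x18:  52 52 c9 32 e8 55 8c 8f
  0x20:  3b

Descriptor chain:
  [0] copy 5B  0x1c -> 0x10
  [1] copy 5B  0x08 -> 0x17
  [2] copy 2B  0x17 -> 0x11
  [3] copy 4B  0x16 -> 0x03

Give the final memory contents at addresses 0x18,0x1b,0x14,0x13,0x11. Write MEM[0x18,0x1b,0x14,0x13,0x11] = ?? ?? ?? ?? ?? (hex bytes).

D0: mem[0x10..0x14] <- [e8 55 8c 8f 3b]
D1: mem[0x17..0x1b] <- [b1 08 c2 31 c4]
D2: mem[0x11..0x12] <- [b1 08]
D3: mem[0x03..0x06] <- [ae b1 08 c2]
query mem[0x18]=0x08, mem[0x1b]=0xc4, mem[0x14]=0x3b, mem[0x13]=0x8f, mem[0x11]=0xb1

MEM[0x18,0x1b,0x14,0x13,0x11] = 08 c4 3b 8f b1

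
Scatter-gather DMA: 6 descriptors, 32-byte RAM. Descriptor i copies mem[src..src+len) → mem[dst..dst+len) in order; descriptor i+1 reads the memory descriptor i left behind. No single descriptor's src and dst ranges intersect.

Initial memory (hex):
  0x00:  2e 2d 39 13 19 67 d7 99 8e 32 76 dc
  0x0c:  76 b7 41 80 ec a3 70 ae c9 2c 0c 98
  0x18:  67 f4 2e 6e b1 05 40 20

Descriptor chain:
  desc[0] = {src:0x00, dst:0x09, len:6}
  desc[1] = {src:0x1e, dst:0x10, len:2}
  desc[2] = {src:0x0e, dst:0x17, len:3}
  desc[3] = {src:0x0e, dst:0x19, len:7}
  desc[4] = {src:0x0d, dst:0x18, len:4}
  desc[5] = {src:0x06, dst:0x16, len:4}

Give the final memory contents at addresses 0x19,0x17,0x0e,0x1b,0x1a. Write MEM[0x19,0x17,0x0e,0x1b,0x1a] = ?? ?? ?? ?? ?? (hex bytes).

  after D0: wrote 6B at 0x09 = 2e2d39131967
  after D1: wrote 2B at 0x10 = 4020
  after D2: wrote 3B at 0x17 = 678040
  after D3: wrote 7B at 0x19 = 6780402070aec9
  after D4: wrote 4B at 0x18 = 19678040
  after D5: wrote 4B at 0x16 = d7998e2e
query mem[0x19]=0x2e, mem[0x17]=0x99, mem[0x0e]=0x67, mem[0x1b]=0x40, mem[0x1a]=0x80

MEM[0x19,0x17,0x0e,0x1b,0x1a] = 2e 99 67 40 80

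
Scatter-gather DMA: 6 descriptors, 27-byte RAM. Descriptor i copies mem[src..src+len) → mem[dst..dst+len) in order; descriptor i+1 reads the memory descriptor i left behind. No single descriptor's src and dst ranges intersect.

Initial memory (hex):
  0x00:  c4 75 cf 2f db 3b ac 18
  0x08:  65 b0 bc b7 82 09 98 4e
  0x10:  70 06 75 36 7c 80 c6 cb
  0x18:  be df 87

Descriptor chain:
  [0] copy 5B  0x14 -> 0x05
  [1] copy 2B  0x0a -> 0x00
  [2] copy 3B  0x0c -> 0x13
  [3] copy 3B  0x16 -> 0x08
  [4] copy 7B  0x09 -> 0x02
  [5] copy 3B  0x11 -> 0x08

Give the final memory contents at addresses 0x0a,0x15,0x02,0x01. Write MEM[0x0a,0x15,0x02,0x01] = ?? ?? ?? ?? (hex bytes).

MEM[0x0a,0x15,0x02,0x01] = 82 98 cb b7

#0 dst[0x05+5] := {0x7c,0x80,0xc6,0xcb,0xbe}
#1 dst[0x00+2] := {0xbc,0xb7}
#2 dst[0x13+3] := {0x82,0x09,0x98}
#3 dst[0x08+3] := {0xc6,0xcb,0xbe}
#4 dst[0x02+7] := {0xcb,0xbe,0xb7,0x82,0x09,0x98,0x4e}
#5 dst[0x08+3] := {0x06,0x75,0x82}
query mem[0x0a]=0x82, mem[0x15]=0x98, mem[0x02]=0xcb, mem[0x01]=0xb7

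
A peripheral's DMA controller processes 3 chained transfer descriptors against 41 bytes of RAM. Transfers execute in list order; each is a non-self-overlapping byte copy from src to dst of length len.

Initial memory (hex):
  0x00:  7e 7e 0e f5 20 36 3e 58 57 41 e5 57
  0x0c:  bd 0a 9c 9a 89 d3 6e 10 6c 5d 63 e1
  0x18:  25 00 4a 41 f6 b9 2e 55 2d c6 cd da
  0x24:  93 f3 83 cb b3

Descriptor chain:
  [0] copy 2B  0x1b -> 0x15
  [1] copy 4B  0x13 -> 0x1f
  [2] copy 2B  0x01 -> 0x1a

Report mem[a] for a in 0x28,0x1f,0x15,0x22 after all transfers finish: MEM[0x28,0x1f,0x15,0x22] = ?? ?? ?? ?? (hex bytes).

MEM[0x28,0x1f,0x15,0x22] = b3 10 41 f6

  after D0: wrote 2B at 0x15 = 41f6
  after D1: wrote 4B at 0x1f = 106c41f6
  after D2: wrote 2B at 0x1a = 7e0e
query mem[0x28]=0xb3, mem[0x1f]=0x10, mem[0x15]=0x41, mem[0x22]=0xf6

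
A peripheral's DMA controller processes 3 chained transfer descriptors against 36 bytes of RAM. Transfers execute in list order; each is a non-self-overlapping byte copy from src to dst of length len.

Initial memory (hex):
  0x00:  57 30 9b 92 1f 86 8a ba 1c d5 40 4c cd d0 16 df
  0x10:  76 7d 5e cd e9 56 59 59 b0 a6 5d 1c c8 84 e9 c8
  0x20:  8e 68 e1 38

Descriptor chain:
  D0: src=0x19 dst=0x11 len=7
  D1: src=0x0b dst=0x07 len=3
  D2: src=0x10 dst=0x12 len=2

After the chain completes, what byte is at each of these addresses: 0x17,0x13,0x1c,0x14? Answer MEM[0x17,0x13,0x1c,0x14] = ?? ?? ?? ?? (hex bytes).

MEM[0x17,0x13,0x1c,0x14] = c8 a6 c8 c8

D0: mem[0x11..0x17] <- [a6 5d 1c c8 84 e9 c8]
D1: mem[0x07..0x09] <- [4c cd d0]
D2: mem[0x12..0x13] <- [76 a6]
query mem[0x17]=0xc8, mem[0x13]=0xa6, mem[0x1c]=0xc8, mem[0x14]=0xc8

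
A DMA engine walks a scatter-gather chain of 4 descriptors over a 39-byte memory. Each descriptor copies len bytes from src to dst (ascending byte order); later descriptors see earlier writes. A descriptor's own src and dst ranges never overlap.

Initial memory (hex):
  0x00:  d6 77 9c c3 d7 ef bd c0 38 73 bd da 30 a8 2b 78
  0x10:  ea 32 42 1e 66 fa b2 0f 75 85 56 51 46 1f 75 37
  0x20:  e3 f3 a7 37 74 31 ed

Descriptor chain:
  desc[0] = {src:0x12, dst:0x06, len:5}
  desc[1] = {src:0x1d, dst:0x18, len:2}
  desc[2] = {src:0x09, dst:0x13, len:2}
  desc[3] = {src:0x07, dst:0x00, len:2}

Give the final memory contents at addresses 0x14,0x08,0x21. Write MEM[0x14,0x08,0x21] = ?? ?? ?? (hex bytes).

D0: mem[0x06..0x0a] <- [42 1e 66 fa b2]
D1: mem[0x18..0x19] <- [1f 75]
D2: mem[0x13..0x14] <- [fa b2]
D3: mem[0x00..0x01] <- [1e 66]
query mem[0x14]=0xb2, mem[0x08]=0x66, mem[0x21]=0xf3

MEM[0x14,0x08,0x21] = b2 66 f3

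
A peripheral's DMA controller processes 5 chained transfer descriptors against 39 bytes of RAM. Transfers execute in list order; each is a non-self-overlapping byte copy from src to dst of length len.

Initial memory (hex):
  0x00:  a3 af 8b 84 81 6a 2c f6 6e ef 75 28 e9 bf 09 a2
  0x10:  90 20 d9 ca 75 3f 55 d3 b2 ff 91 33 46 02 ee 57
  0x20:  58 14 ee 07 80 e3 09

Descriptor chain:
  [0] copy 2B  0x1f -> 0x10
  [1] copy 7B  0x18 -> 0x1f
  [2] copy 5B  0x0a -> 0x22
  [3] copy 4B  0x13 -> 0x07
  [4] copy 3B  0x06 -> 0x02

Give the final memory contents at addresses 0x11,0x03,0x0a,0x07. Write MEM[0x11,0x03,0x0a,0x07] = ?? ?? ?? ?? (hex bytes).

#0 dst[0x10+2] := {0x57,0x58}
#1 dst[0x1f+7] := {0xb2,0xff,0x91,0x33,0x46,0x02,0xee}
#2 dst[0x22+5] := {0x75,0x28,0xe9,0xbf,0x09}
#3 dst[0x07+4] := {0xca,0x75,0x3f,0x55}
#4 dst[0x02+3] := {0x2c,0xca,0x75}
query mem[0x11]=0x58, mem[0x03]=0xca, mem[0x0a]=0x55, mem[0x07]=0xca

MEM[0x11,0x03,0x0a,0x07] = 58 ca 55 ca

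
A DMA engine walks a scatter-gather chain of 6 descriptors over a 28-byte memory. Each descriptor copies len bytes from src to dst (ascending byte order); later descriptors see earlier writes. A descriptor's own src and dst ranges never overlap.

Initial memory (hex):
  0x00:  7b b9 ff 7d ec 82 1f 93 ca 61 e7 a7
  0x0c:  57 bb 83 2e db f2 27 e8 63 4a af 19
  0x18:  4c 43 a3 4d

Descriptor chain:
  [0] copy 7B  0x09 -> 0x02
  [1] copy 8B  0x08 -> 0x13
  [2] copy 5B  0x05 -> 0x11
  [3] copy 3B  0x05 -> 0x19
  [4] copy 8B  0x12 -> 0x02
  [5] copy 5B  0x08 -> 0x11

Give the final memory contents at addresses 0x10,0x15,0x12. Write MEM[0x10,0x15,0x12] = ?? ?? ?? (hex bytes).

MEM[0x10,0x15,0x12] = db 57 57

#0 dst[0x02+7] := {0x61,0xe7,0xa7,0x57,0xbb,0x83,0x2e}
#1 dst[0x13+8] := {0x2e,0x61,0xe7,0xa7,0x57,0xbb,0x83,0x2e}
#2 dst[0x11+5] := {0x57,0xbb,0x83,0x2e,0x61}
#3 dst[0x19+3] := {0x57,0xbb,0x83}
#4 dst[0x02+8] := {0xbb,0x83,0x2e,0x61,0xa7,0x57,0xbb,0x57}
#5 dst[0x11+5] := {0xbb,0x57,0xe7,0xa7,0x57}
query mem[0x10]=0xdb, mem[0x15]=0x57, mem[0x12]=0x57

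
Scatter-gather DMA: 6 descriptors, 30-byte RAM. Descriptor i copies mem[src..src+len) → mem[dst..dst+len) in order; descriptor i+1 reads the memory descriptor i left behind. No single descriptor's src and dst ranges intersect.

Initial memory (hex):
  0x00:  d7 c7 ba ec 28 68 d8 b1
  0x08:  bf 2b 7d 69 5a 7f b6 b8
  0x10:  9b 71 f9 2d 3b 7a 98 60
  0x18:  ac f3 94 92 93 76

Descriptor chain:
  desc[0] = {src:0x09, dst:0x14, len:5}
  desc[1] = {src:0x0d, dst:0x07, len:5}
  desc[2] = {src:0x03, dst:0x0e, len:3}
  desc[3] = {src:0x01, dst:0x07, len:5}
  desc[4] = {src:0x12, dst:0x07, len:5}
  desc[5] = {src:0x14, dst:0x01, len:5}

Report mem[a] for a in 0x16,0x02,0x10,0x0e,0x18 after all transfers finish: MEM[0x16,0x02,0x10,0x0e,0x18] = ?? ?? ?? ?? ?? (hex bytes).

  after D0: wrote 5B at 0x14 = 2b7d695a7f
  after D1: wrote 5B at 0x07 = 7fb6b89b71
  after D2: wrote 3B at 0x0e = ec2868
  after D3: wrote 5B at 0x07 = c7baec2868
  after D4: wrote 5B at 0x07 = f92d2b7d69
  after D5: wrote 5B at 0x01 = 2b7d695a7f
query mem[0x16]=0x69, mem[0x02]=0x7d, mem[0x10]=0x68, mem[0x0e]=0xec, mem[0x18]=0x7f

MEM[0x16,0x02,0x10,0x0e,0x18] = 69 7d 68 ec 7f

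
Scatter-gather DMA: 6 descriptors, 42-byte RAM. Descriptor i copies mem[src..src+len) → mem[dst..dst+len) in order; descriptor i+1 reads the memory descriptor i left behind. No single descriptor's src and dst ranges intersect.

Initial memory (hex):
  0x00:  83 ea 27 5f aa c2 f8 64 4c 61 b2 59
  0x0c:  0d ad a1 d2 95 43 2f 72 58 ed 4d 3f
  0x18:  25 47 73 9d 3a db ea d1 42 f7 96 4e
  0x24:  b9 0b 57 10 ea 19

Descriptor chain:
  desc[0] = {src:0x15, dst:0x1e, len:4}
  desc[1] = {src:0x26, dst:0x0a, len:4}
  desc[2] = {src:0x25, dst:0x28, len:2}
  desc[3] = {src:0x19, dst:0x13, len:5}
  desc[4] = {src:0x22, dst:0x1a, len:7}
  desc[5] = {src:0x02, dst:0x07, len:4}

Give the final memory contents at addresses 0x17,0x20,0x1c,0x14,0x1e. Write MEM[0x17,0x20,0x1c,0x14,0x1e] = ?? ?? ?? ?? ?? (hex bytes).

MEM[0x17,0x20,0x1c,0x14,0x1e] = db 0b b9 73 57

#0 dst[0x1e+4] := {0xed,0x4d,0x3f,0x25}
#1 dst[0x0a+4] := {0x57,0x10,0xea,0x19}
#2 dst[0x28+2] := {0x0b,0x57}
#3 dst[0x13+5] := {0x47,0x73,0x9d,0x3a,0xdb}
#4 dst[0x1a+7] := {0x96,0x4e,0xb9,0x0b,0x57,0x10,0x0b}
#5 dst[0x07+4] := {0x27,0x5f,0xaa,0xc2}
query mem[0x17]=0xdb, mem[0x20]=0x0b, mem[0x1c]=0xb9, mem[0x14]=0x73, mem[0x1e]=0x57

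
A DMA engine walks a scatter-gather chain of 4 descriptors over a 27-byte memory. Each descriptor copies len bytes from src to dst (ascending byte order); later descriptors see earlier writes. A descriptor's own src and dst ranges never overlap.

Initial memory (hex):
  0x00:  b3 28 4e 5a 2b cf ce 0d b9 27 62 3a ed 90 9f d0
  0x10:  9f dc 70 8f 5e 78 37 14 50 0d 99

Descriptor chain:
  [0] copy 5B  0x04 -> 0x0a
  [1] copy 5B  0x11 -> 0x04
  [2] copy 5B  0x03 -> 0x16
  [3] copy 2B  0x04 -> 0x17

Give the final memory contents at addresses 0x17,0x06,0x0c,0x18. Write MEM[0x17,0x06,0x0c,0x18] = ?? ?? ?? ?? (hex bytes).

  after D0: wrote 5B at 0x0a = 2bcfce0db9
  after D1: wrote 5B at 0x04 = dc708f5e78
  after D2: wrote 5B at 0x16 = 5adc708f5e
  after D3: wrote 2B at 0x17 = dc70
query mem[0x17]=0xdc, mem[0x06]=0x8f, mem[0x0c]=0xce, mem[0x18]=0x70

MEM[0x17,0x06,0x0c,0x18] = dc 8f ce 70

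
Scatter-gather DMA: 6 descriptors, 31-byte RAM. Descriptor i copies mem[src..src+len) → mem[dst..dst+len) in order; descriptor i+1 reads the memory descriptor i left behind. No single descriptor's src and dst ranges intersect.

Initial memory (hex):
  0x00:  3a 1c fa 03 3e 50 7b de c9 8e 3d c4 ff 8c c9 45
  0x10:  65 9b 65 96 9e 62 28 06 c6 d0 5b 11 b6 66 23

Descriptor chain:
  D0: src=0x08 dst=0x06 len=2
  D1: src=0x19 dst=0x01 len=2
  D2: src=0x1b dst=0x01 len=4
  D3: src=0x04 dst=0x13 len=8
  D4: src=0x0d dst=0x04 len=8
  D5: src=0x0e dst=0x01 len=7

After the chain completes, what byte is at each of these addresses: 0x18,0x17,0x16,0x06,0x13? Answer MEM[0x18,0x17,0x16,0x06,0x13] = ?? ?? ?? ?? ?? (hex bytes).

MEM[0x18,0x17,0x16,0x06,0x13] = 8e c9 8e 23 23

#0 dst[0x06+2] := {0xc9,0x8e}
#1 dst[0x01+2] := {0xd0,0x5b}
#2 dst[0x01+4] := {0x11,0xb6,0x66,0x23}
#3 dst[0x13+8] := {0x23,0x50,0xc9,0x8e,0xc9,0x8e,0x3d,0xc4}
#4 dst[0x04+8] := {0x8c,0xc9,0x45,0x65,0x9b,0x65,0x23,0x50}
#5 dst[0x01+7] := {0xc9,0x45,0x65,0x9b,0x65,0x23,0x50}
query mem[0x18]=0x8e, mem[0x17]=0xc9, mem[0x16]=0x8e, mem[0x06]=0x23, mem[0x13]=0x23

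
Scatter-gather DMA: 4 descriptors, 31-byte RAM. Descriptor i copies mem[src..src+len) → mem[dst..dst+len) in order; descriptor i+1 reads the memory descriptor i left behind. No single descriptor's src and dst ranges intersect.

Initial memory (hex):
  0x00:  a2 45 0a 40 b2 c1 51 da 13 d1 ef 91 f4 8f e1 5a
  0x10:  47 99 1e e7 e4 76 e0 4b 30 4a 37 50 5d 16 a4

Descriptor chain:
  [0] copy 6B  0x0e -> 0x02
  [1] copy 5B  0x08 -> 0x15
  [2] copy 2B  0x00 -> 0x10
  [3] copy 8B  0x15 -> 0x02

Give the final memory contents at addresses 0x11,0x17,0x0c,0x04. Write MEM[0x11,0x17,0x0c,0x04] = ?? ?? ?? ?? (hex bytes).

MEM[0x11,0x17,0x0c,0x04] = 45 ef f4 ef

[0] 0x0e->0x02 len=6 : e1 5a 47 99 1e e7
[1] 0x08->0x15 len=5 : 13 d1 ef 91 f4
[2] 0x00->0x10 len=2 : a2 45
[3] 0x15->0x02 len=8 : 13 d1 ef 91 f4 37 50 5d
query mem[0x11]=0x45, mem[0x17]=0xef, mem[0x0c]=0xf4, mem[0x04]=0xef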